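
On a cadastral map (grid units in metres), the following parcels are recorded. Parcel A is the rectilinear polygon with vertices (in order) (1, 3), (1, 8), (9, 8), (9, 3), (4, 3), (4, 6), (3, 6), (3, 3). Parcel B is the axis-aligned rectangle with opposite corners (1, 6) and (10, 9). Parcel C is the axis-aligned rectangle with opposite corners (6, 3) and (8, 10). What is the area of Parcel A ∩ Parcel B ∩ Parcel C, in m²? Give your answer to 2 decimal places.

4.00

The intersection is the polygon with vertices (8,8), (8,6), (6,6), (6,8).
By the shoelace formula its area is 4.00.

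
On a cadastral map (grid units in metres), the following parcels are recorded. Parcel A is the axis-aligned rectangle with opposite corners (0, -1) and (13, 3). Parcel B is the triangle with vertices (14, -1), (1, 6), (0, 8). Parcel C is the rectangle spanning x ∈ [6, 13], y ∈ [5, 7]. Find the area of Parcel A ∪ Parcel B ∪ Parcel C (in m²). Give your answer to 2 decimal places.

By inclusion–exclusion:
Individual areas: |Parcel A| = 52, |Parcel B| = 9.5, |Parcel C| = 14.
|Parcel A∩Parcel B| = 2.3605.
|Parcel A∩Parcel C| = 0 (no overlap).
|Parcel B∩Parcel C| = 0.
|Parcel A∩Parcel B∩Parcel C| = 0.
|Parcel A ∪ Parcel B ∪ Parcel C| = 75.5 − 2.3605 + 0 = 73.14.

73.14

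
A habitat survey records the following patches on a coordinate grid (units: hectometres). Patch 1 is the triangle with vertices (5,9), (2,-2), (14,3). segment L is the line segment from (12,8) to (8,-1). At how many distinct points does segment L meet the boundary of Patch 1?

The segment meets the boundary at (8.818,0.841), (10.743,5.171).

2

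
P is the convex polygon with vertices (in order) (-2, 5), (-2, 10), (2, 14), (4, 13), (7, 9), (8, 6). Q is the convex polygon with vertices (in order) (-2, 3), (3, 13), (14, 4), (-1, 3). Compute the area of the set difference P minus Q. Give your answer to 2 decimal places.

22.01

|P| = 60.5, |P∩Q| = 38.4938.
|P ∖ Q| = |P| − |P∩Q| = 60.5 − 38.4938 = 22.01.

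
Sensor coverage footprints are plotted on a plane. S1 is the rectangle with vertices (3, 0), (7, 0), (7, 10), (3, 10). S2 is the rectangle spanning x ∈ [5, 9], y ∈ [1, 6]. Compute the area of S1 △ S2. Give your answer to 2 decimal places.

40.00

|S1∩S2|: x∈[5,7], y∈[1,6] → 2·5 = 10.
|S1 △ S2| = |S1| + |S2| − 2·|S1∩S2| = 40 + 20 − 20 = 40.00.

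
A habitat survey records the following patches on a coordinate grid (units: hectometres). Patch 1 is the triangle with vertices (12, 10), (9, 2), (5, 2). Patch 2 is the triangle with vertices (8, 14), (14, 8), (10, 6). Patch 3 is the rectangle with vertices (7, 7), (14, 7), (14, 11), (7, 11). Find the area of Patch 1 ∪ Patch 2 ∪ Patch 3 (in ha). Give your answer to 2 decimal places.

By inclusion–exclusion:
Individual areas: |Patch 1| = 16, |Patch 2| = 18, |Patch 3| = 28.
|Patch 1∩Patch 2| = 2.9231.
|Patch 1∩Patch 3| = 2.25.
|Patch 2∩Patch 3| = 13.5.
|Patch 1∩Patch 2∩Patch 3| = 2.1875.
|Patch 1 ∪ Patch 2 ∪ Patch 3| = 62 − 18.6731 + 2.1875 = 45.51.

45.51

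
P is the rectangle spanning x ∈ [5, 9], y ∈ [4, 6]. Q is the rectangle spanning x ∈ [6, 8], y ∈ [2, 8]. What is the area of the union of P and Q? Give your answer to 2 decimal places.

By inclusion–exclusion:
Individual areas: |P| = 8, |Q| = 12.
|P∩Q|: x∈[6,8], y∈[4,6] → 2·2 = 4.
|P ∪ Q| = 20 − 4 = 16.00.

16.00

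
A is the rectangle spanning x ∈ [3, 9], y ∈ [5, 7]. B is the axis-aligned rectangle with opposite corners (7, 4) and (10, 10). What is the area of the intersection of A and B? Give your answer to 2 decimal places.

4.00

|A∩B|: x∈[7,9], y∈[5,7] → 2·2 = 4.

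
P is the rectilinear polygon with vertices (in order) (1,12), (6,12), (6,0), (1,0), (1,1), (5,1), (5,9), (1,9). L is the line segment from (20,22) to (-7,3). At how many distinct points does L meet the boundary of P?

The segment meets the boundary at (1.526,9), (5.789,12).

2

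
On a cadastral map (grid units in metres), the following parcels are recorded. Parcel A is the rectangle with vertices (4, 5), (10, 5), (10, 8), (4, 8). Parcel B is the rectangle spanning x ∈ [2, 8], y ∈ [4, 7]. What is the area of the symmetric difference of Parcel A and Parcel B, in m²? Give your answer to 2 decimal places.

|Parcel A∩Parcel B|: x∈[4,8], y∈[5,7] → 4·2 = 8.
|Parcel A △ Parcel B| = |Parcel A| + |Parcel B| − 2·|Parcel A∩Parcel B| = 18 + 18 − 16 = 20.00.

20.00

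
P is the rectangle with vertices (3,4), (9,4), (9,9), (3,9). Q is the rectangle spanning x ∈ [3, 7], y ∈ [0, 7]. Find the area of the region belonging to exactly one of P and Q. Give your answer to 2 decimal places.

|P∩Q|: x∈[3,7], y∈[4,7] → 4·3 = 12.
|P △ Q| = |P| + |Q| − 2·|P∩Q| = 30 + 28 − 24 = 34.00.

34.00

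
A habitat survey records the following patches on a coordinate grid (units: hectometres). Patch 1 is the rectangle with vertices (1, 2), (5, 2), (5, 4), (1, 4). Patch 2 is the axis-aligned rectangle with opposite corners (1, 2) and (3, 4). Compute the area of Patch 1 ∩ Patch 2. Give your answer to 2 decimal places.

4.00

|Patch 1∩Patch 2|: x∈[1,3], y∈[2,4] → 2·2 = 4.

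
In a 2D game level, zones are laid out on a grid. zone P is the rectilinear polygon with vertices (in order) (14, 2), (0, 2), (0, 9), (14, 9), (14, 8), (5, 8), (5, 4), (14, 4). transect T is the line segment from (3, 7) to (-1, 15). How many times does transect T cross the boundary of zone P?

The segment meets the boundary at (2,9).

1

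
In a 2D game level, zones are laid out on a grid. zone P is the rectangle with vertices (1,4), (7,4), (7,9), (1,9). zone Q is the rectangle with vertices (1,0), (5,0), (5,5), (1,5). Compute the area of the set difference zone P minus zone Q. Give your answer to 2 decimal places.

26.00

|zone P∩zone Q|: x∈[1,5], y∈[4,5] → 4·1 = 4.
|zone P| = 30.
|zone P ∖ zone Q| = |zone P| − |zone P∩zone Q| = 30 − 4 = 26.00.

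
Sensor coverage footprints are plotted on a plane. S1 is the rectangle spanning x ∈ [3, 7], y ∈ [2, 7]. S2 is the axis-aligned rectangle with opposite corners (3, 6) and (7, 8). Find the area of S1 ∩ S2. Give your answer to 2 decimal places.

4.00

|S1∩S2|: x∈[3,7], y∈[6,7] → 4·1 = 4.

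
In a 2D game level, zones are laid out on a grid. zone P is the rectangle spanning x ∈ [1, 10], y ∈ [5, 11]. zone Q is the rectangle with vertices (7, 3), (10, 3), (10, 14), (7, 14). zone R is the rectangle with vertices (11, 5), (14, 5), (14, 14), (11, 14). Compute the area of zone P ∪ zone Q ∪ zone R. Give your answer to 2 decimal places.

By inclusion–exclusion:
Individual areas: |zone P| = 54, |zone Q| = 33, |zone R| = 27.
|zone P∩zone Q|: x∈[7,10], y∈[5,11] → 3·6 = 18.
|zone P∩zone R| = 0 (no overlap).
|zone Q∩zone R| = 0 (no overlap).
|zone P∩zone Q∩zone R| = 0.
|zone P ∪ zone Q ∪ zone R| = 114 − 18 + 0 = 96.00.

96.00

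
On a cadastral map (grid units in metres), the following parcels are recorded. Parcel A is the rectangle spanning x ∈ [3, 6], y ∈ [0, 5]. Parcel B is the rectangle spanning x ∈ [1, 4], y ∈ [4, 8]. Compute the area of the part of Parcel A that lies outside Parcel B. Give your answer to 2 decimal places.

|Parcel A∩Parcel B|: x∈[3,4], y∈[4,5] → 1·1 = 1.
|Parcel A| = 15.
|Parcel A ∖ Parcel B| = |Parcel A| − |Parcel A∩Parcel B| = 15 − 1 = 14.00.

14.00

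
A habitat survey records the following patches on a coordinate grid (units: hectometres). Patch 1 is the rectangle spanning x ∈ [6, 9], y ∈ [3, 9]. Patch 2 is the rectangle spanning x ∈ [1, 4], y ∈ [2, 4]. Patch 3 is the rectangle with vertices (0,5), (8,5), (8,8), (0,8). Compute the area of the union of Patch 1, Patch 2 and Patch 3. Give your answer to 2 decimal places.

By inclusion–exclusion:
Individual areas: |Patch 1| = 18, |Patch 2| = 6, |Patch 3| = 24.
|Patch 1∩Patch 2| = 0 (no overlap).
|Patch 1∩Patch 3|: x∈[6,8], y∈[5,8] → 2·3 = 6.
|Patch 2∩Patch 3| = 0 (no overlap).
|Patch 1∩Patch 2∩Patch 3| = 0.
|Patch 1 ∪ Patch 2 ∪ Patch 3| = 48 − 6 + 0 = 42.00.

42.00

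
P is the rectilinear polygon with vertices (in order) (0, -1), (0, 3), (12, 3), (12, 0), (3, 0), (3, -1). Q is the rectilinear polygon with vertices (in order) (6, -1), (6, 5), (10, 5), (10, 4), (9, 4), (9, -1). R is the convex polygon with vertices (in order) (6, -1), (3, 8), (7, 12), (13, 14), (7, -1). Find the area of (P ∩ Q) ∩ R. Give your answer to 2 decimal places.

6.00

The region (P ∩ Q) ∩ R is the polygon with vertices (6,0), (6,3), (8.6,3), (7.4,0).
By the shoelace formula its area is 6.00.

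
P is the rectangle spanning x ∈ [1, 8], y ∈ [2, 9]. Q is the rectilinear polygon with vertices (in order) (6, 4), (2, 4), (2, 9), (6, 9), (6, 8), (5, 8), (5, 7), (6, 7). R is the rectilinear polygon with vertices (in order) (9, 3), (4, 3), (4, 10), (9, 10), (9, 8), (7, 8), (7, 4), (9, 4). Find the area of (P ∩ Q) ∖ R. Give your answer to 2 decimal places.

10.00

|P ∩ Q| = 19.
|(P ∩ Q) ∩ R| = 9.
|(P ∩ Q) ∖ R| = 19 − 9 = 10.00.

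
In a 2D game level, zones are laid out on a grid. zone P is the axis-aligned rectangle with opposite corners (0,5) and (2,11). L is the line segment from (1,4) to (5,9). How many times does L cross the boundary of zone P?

2

The segment meets the boundary at (2,5.25), (1.8,5).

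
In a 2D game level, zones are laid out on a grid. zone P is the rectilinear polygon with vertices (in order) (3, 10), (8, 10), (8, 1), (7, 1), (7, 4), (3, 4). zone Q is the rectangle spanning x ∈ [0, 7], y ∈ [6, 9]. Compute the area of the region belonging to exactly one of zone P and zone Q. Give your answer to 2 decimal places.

30.00

|zone P| = 33, |zone Q| = 21, |zone P∩zone Q| = 12.
|zone P △ zone Q| = |zone P| + |zone Q| − 2·|zone P∩zone Q| = 33 + 21 − 24 = 30.00.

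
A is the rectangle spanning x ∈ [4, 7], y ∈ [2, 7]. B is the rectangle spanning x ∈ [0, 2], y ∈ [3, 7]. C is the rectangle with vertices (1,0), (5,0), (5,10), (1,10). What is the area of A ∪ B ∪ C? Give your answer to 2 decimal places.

54.00

By inclusion–exclusion:
Individual areas: |A| = 15, |B| = 8, |C| = 40.
|A∩B| = 0 (no overlap).
|A∩C|: x∈[4,5], y∈[2,7] → 1·5 = 5.
|B∩C|: x∈[1,2], y∈[3,7] → 1·4 = 4.
|A∩B∩C| = 0.
|A ∪ B ∪ C| = 63 − 9 + 0 = 54.00.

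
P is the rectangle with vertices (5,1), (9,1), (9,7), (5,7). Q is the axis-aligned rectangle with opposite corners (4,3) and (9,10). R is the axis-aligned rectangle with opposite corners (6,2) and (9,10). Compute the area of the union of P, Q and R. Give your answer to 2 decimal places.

43.00

By inclusion–exclusion:
Individual areas: |P| = 24, |Q| = 35, |R| = 24.
|P∩Q|: x∈[5,9], y∈[3,7] → 4·4 = 16.
|P∩R|: x∈[6,9], y∈[2,7] → 3·5 = 15.
|Q∩R|: x∈[6,9], y∈[3,10] → 3·7 = 21.
|P∩Q∩R| = 12.
|P ∪ Q ∪ R| = 83 − 52 + 12 = 43.00.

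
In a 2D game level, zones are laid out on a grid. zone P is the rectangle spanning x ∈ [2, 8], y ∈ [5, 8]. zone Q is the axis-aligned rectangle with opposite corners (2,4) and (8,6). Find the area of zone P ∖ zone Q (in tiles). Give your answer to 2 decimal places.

|zone P∩zone Q|: x∈[2,8], y∈[5,6] → 6·1 = 6.
|zone P| = 18.
|zone P ∖ zone Q| = |zone P| − |zone P∩zone Q| = 18 − 6 = 12.00.

12.00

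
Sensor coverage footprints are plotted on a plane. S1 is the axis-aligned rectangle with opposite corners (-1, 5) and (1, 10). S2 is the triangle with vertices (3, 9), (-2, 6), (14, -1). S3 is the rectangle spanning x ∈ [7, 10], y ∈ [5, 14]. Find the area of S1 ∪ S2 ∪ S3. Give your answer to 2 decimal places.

By inclusion–exclusion:
Individual areas: |S1| = 10, |S2| = 41.5, |S3| = 27.
|S1∩S2| = 4.0384.
|S1∩S3| = 0 (no overlap).
|S2∩S3| = 0.0727.
|S1∩S2∩S3| = 0.
|S1 ∪ S2 ∪ S3| = 78.5 − 4.1111 + 0 = 74.39.

74.39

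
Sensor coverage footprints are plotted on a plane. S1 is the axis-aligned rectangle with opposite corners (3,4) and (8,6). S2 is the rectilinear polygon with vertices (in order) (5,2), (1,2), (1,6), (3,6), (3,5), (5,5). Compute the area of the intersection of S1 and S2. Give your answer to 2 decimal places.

2.00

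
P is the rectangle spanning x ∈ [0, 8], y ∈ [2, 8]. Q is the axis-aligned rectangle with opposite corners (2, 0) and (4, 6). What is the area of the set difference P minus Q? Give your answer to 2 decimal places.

40.00

|P∩Q|: x∈[2,4], y∈[2,6] → 2·4 = 8.
|P| = 48.
|P ∖ Q| = |P| − |P∩Q| = 48 − 8 = 40.00.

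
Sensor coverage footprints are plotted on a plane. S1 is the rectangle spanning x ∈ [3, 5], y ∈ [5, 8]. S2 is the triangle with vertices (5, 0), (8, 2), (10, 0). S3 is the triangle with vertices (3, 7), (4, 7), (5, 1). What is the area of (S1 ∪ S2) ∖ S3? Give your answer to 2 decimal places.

|S1 ∪ S2| = 11.
|(S1 ∪ S2) ∩ S3| = 1.6667.
|(S1 ∪ S2) ∖ S3| = 11 − 1.6667 = 9.33.

9.33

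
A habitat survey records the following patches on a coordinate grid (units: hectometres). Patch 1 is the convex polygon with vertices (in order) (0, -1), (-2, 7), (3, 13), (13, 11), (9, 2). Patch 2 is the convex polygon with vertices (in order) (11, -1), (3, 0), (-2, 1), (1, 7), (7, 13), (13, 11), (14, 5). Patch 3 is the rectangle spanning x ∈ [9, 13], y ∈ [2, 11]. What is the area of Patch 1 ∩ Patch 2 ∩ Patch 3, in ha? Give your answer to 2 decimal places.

18.00

The intersection is the polygon with vertices (9,2), (9,11), (13,11).
By the shoelace formula its area is 18.00.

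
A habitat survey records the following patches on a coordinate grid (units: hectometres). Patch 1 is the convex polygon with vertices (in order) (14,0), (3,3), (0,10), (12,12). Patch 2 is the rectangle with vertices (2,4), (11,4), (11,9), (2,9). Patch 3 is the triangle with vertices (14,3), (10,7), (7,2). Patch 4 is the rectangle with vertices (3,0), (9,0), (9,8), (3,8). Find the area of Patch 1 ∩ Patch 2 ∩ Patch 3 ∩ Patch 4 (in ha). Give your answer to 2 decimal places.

The intersection is the polygon with vertices (8.2,4), (9,5.333), (9,4).
By the shoelace formula its area is 0.53.

0.53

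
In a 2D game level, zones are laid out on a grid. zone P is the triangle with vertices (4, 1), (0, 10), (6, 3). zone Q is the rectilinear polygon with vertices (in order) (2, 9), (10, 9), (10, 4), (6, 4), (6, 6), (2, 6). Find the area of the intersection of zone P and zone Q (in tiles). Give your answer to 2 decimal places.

1.19

The intersection is the polygon with vertices (3.429,6), (2,6), (2,7.667).
By the shoelace formula its area is 1.19.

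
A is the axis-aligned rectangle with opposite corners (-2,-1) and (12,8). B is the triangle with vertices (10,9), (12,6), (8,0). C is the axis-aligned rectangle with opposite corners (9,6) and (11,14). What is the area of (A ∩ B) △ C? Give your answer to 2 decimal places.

21.94

|A ∩ B| = 11.5556.
|(A ∩ B) ∩ C| = 2.8056.
|(A ∩ B) △ C| = 11.5556 + 16 − 5.6111 = 21.94.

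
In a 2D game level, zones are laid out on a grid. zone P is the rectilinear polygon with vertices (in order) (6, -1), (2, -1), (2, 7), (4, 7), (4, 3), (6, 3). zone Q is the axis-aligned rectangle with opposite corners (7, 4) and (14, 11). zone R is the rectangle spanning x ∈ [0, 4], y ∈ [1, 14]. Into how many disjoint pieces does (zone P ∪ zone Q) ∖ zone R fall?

(zone P ∪ zone Q) ∖ zone R splits into 2 disjoint pieces (area 12, area 49).

2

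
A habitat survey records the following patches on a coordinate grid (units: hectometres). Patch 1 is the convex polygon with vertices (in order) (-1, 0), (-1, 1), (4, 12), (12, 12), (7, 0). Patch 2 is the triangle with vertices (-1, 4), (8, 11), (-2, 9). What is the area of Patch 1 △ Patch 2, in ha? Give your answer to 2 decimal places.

104.99

|Patch 1| = 98.5, |Patch 2| = 26, |Patch 1∩Patch 2| = 9.7541.
|Patch 1 △ Patch 2| = |Patch 1| + |Patch 2| − 2·|Patch 1∩Patch 2| = 98.5 + 26 − 19.5081 = 104.99.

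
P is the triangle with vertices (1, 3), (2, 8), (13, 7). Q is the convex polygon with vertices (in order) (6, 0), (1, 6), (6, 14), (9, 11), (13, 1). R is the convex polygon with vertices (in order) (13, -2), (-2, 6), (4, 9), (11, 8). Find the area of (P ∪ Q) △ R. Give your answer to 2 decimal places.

|P ∪ Q| = 96.3986.
|(P ∪ Q) ∩ R| = 67.2675.
|(P ∪ Q) △ R| = 96.3986 + 80.5 − 134.535 = 42.36.

42.36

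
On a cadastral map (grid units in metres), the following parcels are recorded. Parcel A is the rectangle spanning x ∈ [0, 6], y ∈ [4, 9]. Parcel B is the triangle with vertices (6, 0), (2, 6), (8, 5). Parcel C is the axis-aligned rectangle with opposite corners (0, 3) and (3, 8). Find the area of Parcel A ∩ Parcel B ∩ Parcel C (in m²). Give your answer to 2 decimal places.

The intersection is the polygon with vertices (2,6), (3,5.833), (3,4.5).
By the shoelace formula its area is 0.67.

0.67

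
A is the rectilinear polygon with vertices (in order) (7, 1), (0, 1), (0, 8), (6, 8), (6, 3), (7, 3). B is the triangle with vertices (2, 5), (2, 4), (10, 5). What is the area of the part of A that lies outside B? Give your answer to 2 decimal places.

41.00

|A| = 44, |A∩B| = 3.
|A ∖ B| = |A| − |A∩B| = 44 − 3 = 41.00.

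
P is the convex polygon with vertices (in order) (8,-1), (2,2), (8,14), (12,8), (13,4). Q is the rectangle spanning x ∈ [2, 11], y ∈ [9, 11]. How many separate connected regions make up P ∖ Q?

2

P ∖ Q splits into 2 disjoint pieces (area 73, area 5.25).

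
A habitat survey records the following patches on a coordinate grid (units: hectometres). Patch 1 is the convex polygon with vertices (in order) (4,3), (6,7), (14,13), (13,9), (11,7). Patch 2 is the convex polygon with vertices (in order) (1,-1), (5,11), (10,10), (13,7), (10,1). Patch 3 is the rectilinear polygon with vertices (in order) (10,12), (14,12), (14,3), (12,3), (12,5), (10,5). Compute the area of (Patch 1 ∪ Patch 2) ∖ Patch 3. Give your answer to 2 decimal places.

|Patch 1 ∪ Patch 2| = 94.5.
|(Patch 1 ∪ Patch 2) ∩ Patch 3| = 17.4583.
|(Patch 1 ∪ Patch 2) ∖ Patch 3| = 94.5 − 17.4583 = 77.04.

77.04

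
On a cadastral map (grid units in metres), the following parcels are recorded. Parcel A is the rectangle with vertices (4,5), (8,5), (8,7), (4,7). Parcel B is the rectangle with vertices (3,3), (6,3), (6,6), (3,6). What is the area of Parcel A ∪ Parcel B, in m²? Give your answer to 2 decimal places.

By inclusion–exclusion:
Individual areas: |Parcel A| = 8, |Parcel B| = 9.
|Parcel A∩Parcel B|: x∈[4,6], y∈[5,6] → 2·1 = 2.
|Parcel A ∪ Parcel B| = 17 − 2 = 15.00.

15.00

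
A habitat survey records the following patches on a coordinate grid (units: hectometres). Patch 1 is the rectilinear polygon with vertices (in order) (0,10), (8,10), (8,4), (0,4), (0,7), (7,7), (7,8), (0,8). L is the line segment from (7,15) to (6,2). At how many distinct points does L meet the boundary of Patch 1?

4

The segment meets the boundary at (6.154,4), (6.385,7), (6.462,8), (6.615,10).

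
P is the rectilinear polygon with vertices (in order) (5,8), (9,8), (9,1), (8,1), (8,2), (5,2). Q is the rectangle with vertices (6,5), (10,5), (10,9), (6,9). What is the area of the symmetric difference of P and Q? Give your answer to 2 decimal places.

23.00

|P| = 25, |Q| = 16, |P∩Q| = 9.
|P △ Q| = |P| + |Q| − 2·|P∩Q| = 25 + 16 − 18 = 23.00.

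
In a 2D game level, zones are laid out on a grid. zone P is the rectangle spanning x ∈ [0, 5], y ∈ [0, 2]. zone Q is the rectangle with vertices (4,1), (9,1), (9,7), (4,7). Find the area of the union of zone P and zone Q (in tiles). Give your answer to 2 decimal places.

39.00

By inclusion–exclusion:
Individual areas: |zone P| = 10, |zone Q| = 30.
|zone P∩zone Q|: x∈[4,5], y∈[1,2] → 1·1 = 1.
|zone P ∪ zone Q| = 40 − 1 = 39.00.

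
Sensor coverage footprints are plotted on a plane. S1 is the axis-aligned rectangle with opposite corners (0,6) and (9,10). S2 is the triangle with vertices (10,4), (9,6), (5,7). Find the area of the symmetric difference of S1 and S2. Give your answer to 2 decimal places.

37.17

|S1| = 36, |S2| = 3.5, |S1∩S2| = 1.1667.
|S1 △ S2| = |S1| + |S2| − 2·|S1∩S2| = 36 + 3.5 − 2.3333 = 37.17.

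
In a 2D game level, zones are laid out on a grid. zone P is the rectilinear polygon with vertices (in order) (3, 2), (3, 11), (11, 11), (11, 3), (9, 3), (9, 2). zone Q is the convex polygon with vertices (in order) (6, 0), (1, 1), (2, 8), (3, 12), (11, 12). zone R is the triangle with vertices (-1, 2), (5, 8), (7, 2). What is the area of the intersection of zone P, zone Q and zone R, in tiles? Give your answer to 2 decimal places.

15.98

The intersection is the polygon with vertices (6.833,2), (3,2), (3,6), (5,8), (6.926,2.222).
By the shoelace formula its area is 15.98.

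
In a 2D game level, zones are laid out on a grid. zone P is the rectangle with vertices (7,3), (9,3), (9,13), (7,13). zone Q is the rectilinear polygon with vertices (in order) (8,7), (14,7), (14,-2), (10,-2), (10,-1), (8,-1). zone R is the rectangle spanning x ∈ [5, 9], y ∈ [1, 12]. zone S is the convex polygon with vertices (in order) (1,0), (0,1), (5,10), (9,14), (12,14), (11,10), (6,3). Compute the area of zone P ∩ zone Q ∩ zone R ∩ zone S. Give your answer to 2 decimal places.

0.51

The intersection is the polygon with vertices (8,7), (8.857,7), (8,5.8).
By the shoelace formula its area is 0.51.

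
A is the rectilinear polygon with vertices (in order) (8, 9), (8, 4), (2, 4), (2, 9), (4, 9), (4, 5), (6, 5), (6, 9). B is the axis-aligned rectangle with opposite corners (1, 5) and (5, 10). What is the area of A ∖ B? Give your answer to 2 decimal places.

|A| = 22, |A∩B| = 8.
|A ∖ B| = |A| − |A∩B| = 22 − 8 = 14.00.

14.00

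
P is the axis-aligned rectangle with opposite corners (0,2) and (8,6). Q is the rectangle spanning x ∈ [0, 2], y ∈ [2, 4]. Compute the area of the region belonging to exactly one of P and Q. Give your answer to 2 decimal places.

|P∩Q|: x∈[0,2], y∈[2,4] → 2·2 = 4.
|P △ Q| = |P| + |Q| − 2·|P∩Q| = 32 + 4 − 8 = 28.00.

28.00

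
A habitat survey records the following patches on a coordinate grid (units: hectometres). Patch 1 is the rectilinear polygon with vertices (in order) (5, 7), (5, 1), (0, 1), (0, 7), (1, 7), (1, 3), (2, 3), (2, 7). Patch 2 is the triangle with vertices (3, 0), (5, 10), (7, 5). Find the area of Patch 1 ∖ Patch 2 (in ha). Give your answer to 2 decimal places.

|Patch 1| = 26, |Patch 1∩Patch 2| = 6.3.
|Patch 1 ∖ Patch 2| = |Patch 1| − |Patch 1∩Patch 2| = 26 − 6.3 = 19.70.

19.70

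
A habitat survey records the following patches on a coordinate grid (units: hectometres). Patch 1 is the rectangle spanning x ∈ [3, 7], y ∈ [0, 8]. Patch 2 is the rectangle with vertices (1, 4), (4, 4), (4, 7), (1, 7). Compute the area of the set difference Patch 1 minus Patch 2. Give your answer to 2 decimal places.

29.00

|Patch 1∩Patch 2|: x∈[3,4], y∈[4,7] → 1·3 = 3.
|Patch 1| = 32.
|Patch 1 ∖ Patch 2| = |Patch 1| − |Patch 1∩Patch 2| = 32 − 3 = 29.00.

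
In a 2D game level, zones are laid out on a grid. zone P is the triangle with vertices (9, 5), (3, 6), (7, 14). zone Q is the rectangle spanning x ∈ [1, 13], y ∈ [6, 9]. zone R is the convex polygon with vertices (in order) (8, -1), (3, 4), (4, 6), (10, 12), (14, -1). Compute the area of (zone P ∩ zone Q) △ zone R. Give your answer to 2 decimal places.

|zone P ∩ zone Q| = 14.0833.
|(zone P ∩ zone Q) ∩ zone R| = 8.8333.
|(zone P ∩ zone Q) △ zone R| = 14.0833 + 79.5 − 17.6667 = 75.92.

75.92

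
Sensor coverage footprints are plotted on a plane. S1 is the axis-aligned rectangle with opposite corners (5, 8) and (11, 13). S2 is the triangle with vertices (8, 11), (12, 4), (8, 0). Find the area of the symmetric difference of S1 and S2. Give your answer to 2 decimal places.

46.86

|S1| = 30, |S2| = 22, |S1∩S2| = 2.5714.
|S1 △ S2| = |S1| + |S2| − 2·|S1∩S2| = 30 + 22 − 5.1429 = 46.86.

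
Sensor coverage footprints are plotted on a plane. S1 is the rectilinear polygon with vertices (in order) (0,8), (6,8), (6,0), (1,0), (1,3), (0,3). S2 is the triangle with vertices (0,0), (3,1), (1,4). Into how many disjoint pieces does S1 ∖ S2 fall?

1

S1 ∖ S2 is a single connected region.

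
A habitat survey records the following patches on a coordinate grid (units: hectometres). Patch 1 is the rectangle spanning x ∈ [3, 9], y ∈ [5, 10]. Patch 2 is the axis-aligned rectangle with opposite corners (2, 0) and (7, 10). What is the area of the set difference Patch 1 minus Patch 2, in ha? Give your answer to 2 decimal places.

|Patch 1∩Patch 2|: x∈[3,7], y∈[5,10] → 4·5 = 20.
|Patch 1| = 30.
|Patch 1 ∖ Patch 2| = |Patch 1| − |Patch 1∩Patch 2| = 30 − 20 = 10.00.

10.00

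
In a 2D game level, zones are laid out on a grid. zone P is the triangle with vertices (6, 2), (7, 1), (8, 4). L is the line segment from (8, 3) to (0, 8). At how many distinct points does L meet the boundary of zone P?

2

The segment meets the boundary at (7.385,3.385), (7.724,3.172).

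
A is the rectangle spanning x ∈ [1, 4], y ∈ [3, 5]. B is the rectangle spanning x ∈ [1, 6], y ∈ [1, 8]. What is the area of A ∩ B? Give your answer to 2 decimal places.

|A∩B|: x∈[1,4], y∈[3,5] → 3·2 = 6.

6.00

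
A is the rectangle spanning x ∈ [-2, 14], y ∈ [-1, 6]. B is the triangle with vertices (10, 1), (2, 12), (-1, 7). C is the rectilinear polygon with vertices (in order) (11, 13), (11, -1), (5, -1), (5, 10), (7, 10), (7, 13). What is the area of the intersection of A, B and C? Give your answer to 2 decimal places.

The intersection is the polygon with vertices (10,1), (5,3.727), (5,6), (6.364,6).
By the shoelace formula its area is 9.09.

9.09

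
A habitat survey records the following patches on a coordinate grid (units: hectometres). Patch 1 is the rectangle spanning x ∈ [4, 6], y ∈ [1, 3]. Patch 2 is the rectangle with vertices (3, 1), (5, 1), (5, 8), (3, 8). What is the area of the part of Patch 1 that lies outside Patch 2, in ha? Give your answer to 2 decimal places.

2.00

|Patch 1∩Patch 2|: x∈[4,5], y∈[1,3] → 1·2 = 2.
|Patch 1| = 4.
|Patch 1 ∖ Patch 2| = |Patch 1| − |Patch 1∩Patch 2| = 4 − 2 = 2.00.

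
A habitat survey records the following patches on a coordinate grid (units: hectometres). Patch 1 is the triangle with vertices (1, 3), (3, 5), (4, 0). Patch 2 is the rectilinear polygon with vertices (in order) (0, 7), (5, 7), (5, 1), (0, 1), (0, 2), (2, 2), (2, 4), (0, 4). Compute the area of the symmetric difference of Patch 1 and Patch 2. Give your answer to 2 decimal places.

22.80

|Patch 1| = 6, |Patch 2| = 26, |Patch 1∩Patch 2| = 4.6.
|Patch 1 △ Patch 2| = |Patch 1| + |Patch 2| − 2·|Patch 1∩Patch 2| = 6 + 26 − 9.2 = 22.80.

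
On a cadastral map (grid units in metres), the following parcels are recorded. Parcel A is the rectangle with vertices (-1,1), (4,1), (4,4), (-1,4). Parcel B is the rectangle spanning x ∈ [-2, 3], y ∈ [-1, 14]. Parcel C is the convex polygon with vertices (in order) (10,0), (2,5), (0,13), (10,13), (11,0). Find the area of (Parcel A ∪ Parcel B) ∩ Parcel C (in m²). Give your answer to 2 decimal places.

16.36

|Parcel A ∪ Parcel B| = 78.
|(Parcel A ∪ Parcel B) ∩ Parcel C| = 16.36.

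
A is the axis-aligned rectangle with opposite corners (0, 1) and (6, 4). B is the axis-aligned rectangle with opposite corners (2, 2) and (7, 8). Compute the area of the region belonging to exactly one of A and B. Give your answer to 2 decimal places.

32.00

|A∩B|: x∈[2,6], y∈[2,4] → 4·2 = 8.
|A △ B| = |A| + |B| − 2·|A∩B| = 18 + 30 − 16 = 32.00.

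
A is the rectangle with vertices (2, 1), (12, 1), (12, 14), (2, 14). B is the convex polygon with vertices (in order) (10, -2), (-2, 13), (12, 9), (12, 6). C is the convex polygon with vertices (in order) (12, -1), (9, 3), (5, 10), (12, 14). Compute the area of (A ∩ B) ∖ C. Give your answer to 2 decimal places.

35.77

|A ∩ B| = 71.5607.
|(A ∩ B) ∩ C| = 35.7917.
|(A ∩ B) ∖ C| = 71.5607 − 35.7917 = 35.77.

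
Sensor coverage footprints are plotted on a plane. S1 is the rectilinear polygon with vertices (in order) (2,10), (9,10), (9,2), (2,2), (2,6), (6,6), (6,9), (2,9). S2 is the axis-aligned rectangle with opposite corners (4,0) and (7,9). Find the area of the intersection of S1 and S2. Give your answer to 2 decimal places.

15.00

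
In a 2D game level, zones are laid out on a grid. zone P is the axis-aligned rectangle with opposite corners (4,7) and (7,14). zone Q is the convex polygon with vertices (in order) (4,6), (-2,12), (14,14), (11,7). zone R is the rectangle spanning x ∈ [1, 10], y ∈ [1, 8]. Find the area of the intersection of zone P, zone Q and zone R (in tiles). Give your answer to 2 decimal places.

3.00

The intersection is the polygon with vertices (4,7), (4,8), (7,8), (7,7).
By the shoelace formula its area is 3.00.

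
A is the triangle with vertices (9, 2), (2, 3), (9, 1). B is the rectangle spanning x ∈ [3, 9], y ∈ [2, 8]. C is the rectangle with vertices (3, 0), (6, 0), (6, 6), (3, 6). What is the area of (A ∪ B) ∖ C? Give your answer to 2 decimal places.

|A ∪ B| = 37.8214.
|(A ∪ B) ∩ C| = 12.0357.
|(A ∪ B) ∖ C| = 37.8214 − 12.0357 = 25.79.

25.79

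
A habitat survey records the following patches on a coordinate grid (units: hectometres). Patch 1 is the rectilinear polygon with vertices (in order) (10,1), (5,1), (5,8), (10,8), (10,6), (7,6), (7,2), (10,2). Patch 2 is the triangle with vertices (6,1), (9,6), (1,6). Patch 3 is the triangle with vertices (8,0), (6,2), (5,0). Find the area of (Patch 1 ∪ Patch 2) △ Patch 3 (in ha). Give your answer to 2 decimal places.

35.83

|Patch 1 ∪ Patch 2| = 34.3333.
|(Patch 1 ∪ Patch 2) ∩ Patch 3| = 0.75.
|(Patch 1 ∪ Patch 2) △ Patch 3| = 34.3333 + 3 − 1.5 = 35.83.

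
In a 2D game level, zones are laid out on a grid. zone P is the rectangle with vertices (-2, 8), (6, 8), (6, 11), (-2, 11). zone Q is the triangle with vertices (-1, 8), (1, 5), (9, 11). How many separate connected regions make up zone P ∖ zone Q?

2

zone P ∖ zone Q splits into 2 disjoint pieces (area 0.375, area 16.65).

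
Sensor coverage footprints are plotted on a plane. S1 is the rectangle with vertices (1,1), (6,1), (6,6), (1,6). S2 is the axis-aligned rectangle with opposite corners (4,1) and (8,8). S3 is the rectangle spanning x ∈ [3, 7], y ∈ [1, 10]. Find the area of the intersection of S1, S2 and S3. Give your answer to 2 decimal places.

The intersection is the polygon with vertices (6,1), (4,1), (4,6), (6,6).
By the shoelace formula its area is 10.00.

10.00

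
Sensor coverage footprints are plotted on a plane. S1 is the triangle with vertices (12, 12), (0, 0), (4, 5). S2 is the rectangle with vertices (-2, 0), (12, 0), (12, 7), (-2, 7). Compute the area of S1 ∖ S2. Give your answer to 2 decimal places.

|S1| = 6, |S1∩S2| = 4.2143.
|S1 ∖ S2| = |S1| − |S1∩S2| = 6 − 4.2143 = 1.79.

1.79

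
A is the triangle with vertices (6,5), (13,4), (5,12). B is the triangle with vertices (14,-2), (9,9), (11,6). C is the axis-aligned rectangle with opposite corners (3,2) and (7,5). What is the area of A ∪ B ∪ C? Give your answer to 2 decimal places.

By inclusion–exclusion:
Individual areas: |A| = 24, |B| = 3.5, |C| = 12.
|A∩B| = 1.3749.
|A∩C| = 0.0714.
|B∩C| = 0.
|A∩B∩C| = 0.
|A ∪ B ∪ C| = 39.5 − 1.4463 + 0 = 38.05.

38.05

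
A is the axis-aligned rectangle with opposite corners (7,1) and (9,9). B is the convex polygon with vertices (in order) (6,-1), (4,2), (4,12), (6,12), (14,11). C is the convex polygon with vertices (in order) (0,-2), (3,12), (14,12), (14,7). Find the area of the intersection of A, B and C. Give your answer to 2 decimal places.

The intersection is the polygon with vertices (7,9), (9,9), (9,3.786), (7,2.5).
By the shoelace formula its area is 11.71.

11.71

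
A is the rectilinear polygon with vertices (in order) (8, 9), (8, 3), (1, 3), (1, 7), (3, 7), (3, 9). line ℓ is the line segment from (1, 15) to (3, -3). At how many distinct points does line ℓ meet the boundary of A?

The segment meets the boundary at (1.889,7), (2.333,3).

2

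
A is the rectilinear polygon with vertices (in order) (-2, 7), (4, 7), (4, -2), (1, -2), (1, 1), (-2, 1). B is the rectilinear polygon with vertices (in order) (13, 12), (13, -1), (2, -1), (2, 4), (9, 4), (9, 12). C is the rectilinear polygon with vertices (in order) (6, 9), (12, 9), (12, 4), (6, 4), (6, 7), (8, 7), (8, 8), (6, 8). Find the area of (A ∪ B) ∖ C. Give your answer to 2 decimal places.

|A ∪ B| = 122.
|(A ∪ B) ∩ C| = 15.
|(A ∪ B) ∖ C| = 122 − 15 = 107.00.

107.00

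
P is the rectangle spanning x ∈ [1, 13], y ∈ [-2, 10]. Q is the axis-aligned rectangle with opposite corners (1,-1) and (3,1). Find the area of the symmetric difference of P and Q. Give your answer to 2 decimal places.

140.00

|P∩Q|: x∈[1,3], y∈[-1,1] → 2·2 = 4.
|P △ Q| = |P| + |Q| − 2·|P∩Q| = 144 + 4 − 8 = 140.00.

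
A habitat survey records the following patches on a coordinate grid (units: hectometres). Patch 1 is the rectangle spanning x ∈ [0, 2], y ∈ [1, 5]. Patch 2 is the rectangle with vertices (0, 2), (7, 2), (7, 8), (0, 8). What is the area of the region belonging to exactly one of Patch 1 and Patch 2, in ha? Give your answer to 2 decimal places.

38.00

|Patch 1∩Patch 2|: x∈[0,2], y∈[2,5] → 2·3 = 6.
|Patch 1 △ Patch 2| = |Patch 1| + |Patch 2| − 2·|Patch 1∩Patch 2| = 8 + 42 − 12 = 38.00.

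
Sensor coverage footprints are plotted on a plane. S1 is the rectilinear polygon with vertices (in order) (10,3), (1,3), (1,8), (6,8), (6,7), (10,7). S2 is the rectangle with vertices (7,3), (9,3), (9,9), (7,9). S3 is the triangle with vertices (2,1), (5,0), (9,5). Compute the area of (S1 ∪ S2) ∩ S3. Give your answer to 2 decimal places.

1.90

The region (S1 ∪ S2) ∩ S3 is the polygon with vertices (7,3), (5.5,3), (9,5), (7.4,3).
By the shoelace formula its area is 1.90.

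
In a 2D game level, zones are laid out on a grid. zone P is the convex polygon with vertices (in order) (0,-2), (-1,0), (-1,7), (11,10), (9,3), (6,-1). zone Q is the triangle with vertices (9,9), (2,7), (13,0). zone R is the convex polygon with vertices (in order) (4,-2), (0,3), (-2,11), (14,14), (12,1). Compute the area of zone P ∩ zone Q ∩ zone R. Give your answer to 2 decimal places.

25.67

The intersection is the polygon with vertices (8.769,2.692), (2,7), (9,9), (10.043,6.652), (9,3).
By the shoelace formula its area is 25.67.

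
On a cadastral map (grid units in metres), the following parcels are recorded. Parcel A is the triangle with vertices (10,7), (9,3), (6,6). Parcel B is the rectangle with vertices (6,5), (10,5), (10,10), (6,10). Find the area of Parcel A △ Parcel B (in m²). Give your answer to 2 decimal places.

|Parcel A| = 7.5, |Parcel B| = 20, |Parcel A∩Parcel B| = 5.
|Parcel A △ Parcel B| = |Parcel A| + |Parcel B| − 2·|Parcel A∩Parcel B| = 7.5 + 20 − 10 = 17.50.

17.50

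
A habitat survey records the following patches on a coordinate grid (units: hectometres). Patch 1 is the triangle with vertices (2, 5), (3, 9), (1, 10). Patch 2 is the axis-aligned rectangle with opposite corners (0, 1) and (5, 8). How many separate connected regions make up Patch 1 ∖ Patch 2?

Patch 1 ∖ Patch 2 is a single connected region.

1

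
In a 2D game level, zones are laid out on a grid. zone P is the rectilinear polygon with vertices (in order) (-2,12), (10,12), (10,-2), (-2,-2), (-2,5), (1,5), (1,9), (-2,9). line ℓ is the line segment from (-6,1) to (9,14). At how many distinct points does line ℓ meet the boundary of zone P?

The segment meets the boundary at (6.692,12), (1,7.067), (-2,4.467), (-1.385,5).

4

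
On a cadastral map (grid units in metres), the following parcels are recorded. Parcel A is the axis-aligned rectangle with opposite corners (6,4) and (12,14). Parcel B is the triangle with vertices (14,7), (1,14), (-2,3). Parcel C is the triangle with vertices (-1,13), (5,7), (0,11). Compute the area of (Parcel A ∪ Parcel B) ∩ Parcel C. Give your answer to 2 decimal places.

2.25

The region (Parcel A ∪ Parcel B) ∩ Parcel C is the polygon with vertices (0.357,11.643), (5,7), (0.149,10.881).
By the shoelace formula its area is 2.25.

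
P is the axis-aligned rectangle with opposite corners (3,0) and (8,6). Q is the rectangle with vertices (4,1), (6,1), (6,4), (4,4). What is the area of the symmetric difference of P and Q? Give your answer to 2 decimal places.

24.00

|P∩Q|: x∈[4,6], y∈[1,4] → 2·3 = 6.
|P △ Q| = |P| + |Q| − 2·|P∩Q| = 30 + 6 − 12 = 24.00.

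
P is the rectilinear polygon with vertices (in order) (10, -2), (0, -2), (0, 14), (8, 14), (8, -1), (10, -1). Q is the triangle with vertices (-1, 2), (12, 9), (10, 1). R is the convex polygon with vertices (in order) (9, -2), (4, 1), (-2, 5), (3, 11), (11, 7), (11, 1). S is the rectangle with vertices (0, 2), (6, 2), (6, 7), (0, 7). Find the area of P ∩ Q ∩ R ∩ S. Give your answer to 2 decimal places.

The intersection is the polygon with vertices (0.936,3.043), (6,5.769), (6,2), (2.5,2).
By the shoelace formula its area is 11.37.

11.37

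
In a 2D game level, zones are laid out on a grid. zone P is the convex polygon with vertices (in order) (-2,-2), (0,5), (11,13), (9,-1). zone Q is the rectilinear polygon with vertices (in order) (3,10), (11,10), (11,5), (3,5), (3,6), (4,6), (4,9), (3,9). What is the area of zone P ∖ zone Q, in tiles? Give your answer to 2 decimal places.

77.43

|zone P| = 106.5, |zone P∩zone Q| = 29.0657.
|zone P ∖ zone Q| = |zone P| − |zone P∩zone Q| = 106.5 − 29.0657 = 77.43.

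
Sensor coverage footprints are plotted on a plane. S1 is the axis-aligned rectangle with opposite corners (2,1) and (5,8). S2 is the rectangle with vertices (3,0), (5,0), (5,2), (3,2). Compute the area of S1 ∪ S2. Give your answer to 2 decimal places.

23.00

By inclusion–exclusion:
Individual areas: |S1| = 21, |S2| = 4.
|S1∩S2|: x∈[3,5], y∈[1,2] → 2·1 = 2.
|S1 ∪ S2| = 25 − 2 = 23.00.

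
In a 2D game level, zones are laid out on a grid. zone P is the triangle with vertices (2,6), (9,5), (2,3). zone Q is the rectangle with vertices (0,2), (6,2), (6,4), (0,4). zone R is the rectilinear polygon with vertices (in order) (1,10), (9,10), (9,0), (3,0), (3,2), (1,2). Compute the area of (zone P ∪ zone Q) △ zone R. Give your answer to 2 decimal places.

|zone P ∪ zone Q| = 20.75.
|(zone P ∪ zone Q) ∩ zone R| = 18.75.
|(zone P ∪ zone Q) △ zone R| = 20.75 + 76 − 37.5 = 59.25.

59.25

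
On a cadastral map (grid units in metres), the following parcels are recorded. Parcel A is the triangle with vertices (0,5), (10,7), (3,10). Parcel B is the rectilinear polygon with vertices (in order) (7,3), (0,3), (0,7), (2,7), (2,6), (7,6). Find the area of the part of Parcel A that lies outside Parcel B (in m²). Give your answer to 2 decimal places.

|Parcel A| = 22, |Parcel A∩Parcel B| = 3.3.
|Parcel A ∖ Parcel B| = |Parcel A| − |Parcel A∩Parcel B| = 22 − 3.3 = 18.70.

18.70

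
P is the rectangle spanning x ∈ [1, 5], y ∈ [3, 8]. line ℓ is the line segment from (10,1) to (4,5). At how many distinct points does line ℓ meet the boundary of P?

1

The segment meets the boundary at (5,4.333).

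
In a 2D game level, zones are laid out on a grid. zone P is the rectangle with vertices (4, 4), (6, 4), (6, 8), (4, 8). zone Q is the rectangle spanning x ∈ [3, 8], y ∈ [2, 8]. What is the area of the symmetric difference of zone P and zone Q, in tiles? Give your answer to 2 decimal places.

|zone P∩zone Q|: x∈[4,6], y∈[4,8] → 2·4 = 8.
|zone P △ zone Q| = |zone P| + |zone Q| − 2·|zone P∩zone Q| = 8 + 30 − 16 = 22.00.

22.00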